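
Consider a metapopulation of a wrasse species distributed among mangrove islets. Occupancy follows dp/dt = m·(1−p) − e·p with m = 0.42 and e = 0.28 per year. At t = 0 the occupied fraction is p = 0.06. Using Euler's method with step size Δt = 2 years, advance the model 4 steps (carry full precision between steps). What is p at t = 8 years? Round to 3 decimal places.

Update rule: p ← p + [m·(1−p) − e·p]·Δt with Δt = 2.
  1  |  dp/dt·Δt = +0.756000  |  p_1 = 0.816000
  2  |  dp/dt·Δt = -0.302400  |  p_2 = 0.513600
  3  |  dp/dt·Δt = +0.120960  |  p_3 = 0.634560
  4  |  dp/dt·Δt = -0.048384  |  p_4 = 0.586176

0.586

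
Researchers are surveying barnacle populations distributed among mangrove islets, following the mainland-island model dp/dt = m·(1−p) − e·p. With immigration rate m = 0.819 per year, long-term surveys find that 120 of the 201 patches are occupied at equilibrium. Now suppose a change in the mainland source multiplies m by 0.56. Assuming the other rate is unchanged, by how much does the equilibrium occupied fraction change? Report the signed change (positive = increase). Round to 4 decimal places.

Observed p* = 120/201 = 0.59701.
Balance m(1−p*) = e·p* gives e = m(1−p*)/p* = 0.819×0.40299/0.59701 = 0.55284.
New p* = m/(m+e) = 0.45864/(0.45864+0.55284) = 0.45343.
Δp* = 0.45343 − 0.59701 = -0.14358.

-0.1436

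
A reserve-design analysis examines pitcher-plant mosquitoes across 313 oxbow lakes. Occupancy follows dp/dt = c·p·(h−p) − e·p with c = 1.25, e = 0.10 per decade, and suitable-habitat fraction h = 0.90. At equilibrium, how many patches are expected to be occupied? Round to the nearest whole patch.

257

p* = h − e/c = 0.90 − 0.0800 = 0.8200.
Expected occupied patches = N × p* = 313 × 0.8200 = 256.66 ≈ 257.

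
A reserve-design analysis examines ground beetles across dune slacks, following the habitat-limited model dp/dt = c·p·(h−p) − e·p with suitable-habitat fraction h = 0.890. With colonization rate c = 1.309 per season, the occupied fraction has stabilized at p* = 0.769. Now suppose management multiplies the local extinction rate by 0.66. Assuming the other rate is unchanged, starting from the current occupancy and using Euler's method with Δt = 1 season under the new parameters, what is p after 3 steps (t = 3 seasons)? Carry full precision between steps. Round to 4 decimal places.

0.8101

Balance c(h−p*) = e gives e = 1.309×(0.89 − 0.76900) = 0.15839.
Starting from p₀ = 0.76900; update p ← p + (dp/dt)·Δt with the new parameters.
p: 0.76900 → 0.81041  (Δp = +0.04141)
p: 0.81041 → 0.81012  (Δp = -0.00029)
p: 0.81012 → 0.81014  (Δp = +0.00002)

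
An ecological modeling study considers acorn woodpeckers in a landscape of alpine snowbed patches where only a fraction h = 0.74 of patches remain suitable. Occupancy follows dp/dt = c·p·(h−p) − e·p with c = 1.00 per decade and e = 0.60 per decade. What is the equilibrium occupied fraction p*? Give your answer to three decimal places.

Setting dp/dt = 0 and dividing by p* gives c·(h−p*) = e.
So p* = h − e/c = 0.74 − 0.60/1.00 = 0.74 − 0.6000 = 0.1400.

0.140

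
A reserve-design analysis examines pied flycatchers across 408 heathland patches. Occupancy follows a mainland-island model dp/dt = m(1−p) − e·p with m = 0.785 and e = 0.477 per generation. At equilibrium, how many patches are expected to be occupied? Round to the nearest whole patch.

p* = m/(m+e) = 0.785/1.2620 = 0.6220.
Expected occupied patches = N × p* = 408 × 0.6220 = 253.79 ≈ 254.

254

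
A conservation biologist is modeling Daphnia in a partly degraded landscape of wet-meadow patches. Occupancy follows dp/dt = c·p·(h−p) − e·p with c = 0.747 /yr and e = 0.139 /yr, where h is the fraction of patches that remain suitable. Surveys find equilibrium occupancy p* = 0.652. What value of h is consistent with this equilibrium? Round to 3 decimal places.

0.838

At equilibrium c(h−p*) = e, so h = p* + e/c.
h = 0.652 + 0.139/0.747 = 0.652 + 0.1861 = 0.8381.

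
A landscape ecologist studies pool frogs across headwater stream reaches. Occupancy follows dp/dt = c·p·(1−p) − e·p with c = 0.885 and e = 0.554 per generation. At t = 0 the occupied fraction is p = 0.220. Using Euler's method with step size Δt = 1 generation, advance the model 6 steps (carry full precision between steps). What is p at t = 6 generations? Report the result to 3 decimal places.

0.347

Update rule: p ← p + [c·p·(1−p) − e·p]·Δt with Δt = 1.
step 1: Δp = +0.02999, p = 0.24999
step 2: Δp = +0.02744, p = 0.27743
step 3: Δp = +0.02371, p = 0.30114
step 4: Δp = +0.01942, p = 0.32056
step 5: Δp = +0.01516, p = 0.33572
step 6: Δp = +0.01138, p = 0.34710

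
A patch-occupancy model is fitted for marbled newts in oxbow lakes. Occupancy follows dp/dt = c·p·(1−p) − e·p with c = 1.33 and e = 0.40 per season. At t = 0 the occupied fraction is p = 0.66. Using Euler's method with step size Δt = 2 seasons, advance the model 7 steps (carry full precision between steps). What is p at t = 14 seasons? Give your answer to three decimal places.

0.711

Update rule: p ← p + [c·p·(1−p) − e·p]·Δt with Δt = 2.
step 1: Δp = +0.06890, p = 0.72890
step 2: Δp = -0.05750, p = 0.67140
step 3: Δp = +0.04973, p = 0.72113
step 4: Δp = -0.04198, p = 0.67915
step 5: Δp = +0.03630, p = 0.71545
step 6: Δp = -0.03084, p = 0.68461
step 7: Δp = +0.02665, p = 0.71127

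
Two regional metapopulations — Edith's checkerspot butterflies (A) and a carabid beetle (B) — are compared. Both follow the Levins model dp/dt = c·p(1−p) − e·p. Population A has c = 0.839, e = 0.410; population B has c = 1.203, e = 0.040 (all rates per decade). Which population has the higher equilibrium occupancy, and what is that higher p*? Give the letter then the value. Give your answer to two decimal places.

B, 0.97

A: p*_A = 1 − 0.410/0.839 = 0.5113.
B: p*_B = 1 − 0.040/1.203 = 0.9667.
B is higher at 0.9667.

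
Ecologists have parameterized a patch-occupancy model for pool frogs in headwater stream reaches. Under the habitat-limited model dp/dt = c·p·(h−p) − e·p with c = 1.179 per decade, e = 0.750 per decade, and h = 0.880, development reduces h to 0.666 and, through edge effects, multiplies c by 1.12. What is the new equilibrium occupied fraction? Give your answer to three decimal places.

0.098

Before: p* = h − e/c = 0.880 − 0.750/1.179 = 0.880 − 0.6361 = 0.2439.
After: c = 1.32048, e = 0.75, h = 0.666; p* = 0.666 − 0.75/1.32048 = 0.0980.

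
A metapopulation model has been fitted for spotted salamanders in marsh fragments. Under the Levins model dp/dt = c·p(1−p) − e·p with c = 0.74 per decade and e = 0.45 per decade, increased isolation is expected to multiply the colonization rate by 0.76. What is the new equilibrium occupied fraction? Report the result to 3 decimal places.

Before: p* = 1 − 0.45/0.74 = 0.3919.
After the change, c = 0.5624, e = 0.45, so p* = 1 − 0.45/0.5624 = 0.1999.

0.200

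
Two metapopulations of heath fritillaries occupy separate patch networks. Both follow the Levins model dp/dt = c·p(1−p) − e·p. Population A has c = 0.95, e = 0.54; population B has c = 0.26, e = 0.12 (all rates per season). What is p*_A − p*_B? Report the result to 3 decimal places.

-0.107

A: p*_A = 1 − 0.54/0.95 = 0.4316.
B: p*_B = 1 − 0.12/0.26 = 0.5385.
p*_A − p*_B = 0.4316 − 0.5385 = -0.1069.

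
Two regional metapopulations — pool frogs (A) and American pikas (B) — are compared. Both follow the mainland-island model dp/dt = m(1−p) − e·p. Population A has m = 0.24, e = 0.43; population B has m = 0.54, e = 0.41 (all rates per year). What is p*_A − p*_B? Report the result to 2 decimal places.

A: p*_A = m/(m+e) = 0.24/0.6700 = 0.3582.
B: p*_B = 0.54/0.9500 = 0.5684.
p*_A − p*_B = 0.3582 − 0.5684 = -0.2102.

-0.21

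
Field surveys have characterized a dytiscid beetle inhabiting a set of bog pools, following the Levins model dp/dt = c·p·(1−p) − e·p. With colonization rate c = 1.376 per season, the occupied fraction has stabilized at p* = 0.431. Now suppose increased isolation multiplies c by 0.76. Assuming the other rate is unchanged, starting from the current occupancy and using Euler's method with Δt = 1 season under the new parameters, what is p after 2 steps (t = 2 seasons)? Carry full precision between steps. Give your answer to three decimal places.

0.314

Balance c(1−p*) = e gives e = 1.376×(1 − 0.43100) = 0.78294.
Starting from p₀ = 0.43100; update p ← p + (dp/dt)·Δt with the new parameters.
p: 0.43100 → 0.35001  (Δp = -0.08099)
p: 0.35001 → 0.31389  (Δp = -0.03613)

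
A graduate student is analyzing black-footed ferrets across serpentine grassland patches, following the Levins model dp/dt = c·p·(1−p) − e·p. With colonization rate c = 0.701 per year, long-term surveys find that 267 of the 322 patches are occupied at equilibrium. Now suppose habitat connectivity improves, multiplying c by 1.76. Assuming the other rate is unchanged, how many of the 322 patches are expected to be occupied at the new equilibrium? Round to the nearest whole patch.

291

Observed p* = 267/322 = 0.82919.
Balance c(1−p*) = e gives e = 0.701×(1 − 0.82919) = 0.11974.
New p* = 1 − e/c = 1 − 0.11974/1.23376 = 0.90295.
Expected occupied = 322 × 0.90295 = 290.75 ≈ 291.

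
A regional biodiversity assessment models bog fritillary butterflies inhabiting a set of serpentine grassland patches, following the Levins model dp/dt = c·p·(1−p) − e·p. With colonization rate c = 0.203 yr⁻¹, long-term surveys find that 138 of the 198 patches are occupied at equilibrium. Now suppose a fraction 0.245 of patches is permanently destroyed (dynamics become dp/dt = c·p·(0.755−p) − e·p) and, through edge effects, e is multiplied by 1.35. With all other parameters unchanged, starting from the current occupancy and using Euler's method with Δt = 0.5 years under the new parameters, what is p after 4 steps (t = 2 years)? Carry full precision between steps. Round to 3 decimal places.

Observed p* = 138/198 = 0.69697.
Balance c(1−p*) = e gives e = 0.203×(1 − 0.69697) = 0.06152.
Starting from p₀ = 0.69697; update p ← p + (dp/dt)·Δt with the new parameters.
t = 0.5: p = 0.69697 + (-0.02483) = 0.67213
t = 1: p = 0.67213 + (-0.02226) = 0.64988
t = 1.5: p = 0.64988 + (-0.02005) = 0.62983
t = 2: p = 0.62983 + (-0.01815) = 0.61168

0.612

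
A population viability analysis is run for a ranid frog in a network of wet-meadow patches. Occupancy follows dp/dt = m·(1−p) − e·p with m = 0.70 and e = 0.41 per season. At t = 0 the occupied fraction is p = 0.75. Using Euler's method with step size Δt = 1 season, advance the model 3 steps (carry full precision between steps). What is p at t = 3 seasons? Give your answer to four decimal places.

0.6305

Update rule: p ← p + [m·(1−p) − e·p]·Δt with Δt = 1.
p: 0.75000 → 0.61750  (Δp = -0.13250)
p: 0.61750 → 0.63207  (Δp = +0.01458)
p: 0.63207 → 0.63047  (Δp = -0.00160)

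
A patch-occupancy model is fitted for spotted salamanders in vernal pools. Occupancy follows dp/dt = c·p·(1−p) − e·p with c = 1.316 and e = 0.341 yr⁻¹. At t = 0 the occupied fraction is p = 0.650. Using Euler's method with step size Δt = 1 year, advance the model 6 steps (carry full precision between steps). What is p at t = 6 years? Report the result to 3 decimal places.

Update rule: p ← p + [c·p·(1−p) − e·p]·Δt with Δt = 1.
t = 1: p = 0.65000 + (+0.07774) = 0.72774
t = 2: p = 0.72774 + (+0.01259) = 0.74033
t = 3: p = 0.74033 + (+0.00054) = 0.74087
t = 4: p = 0.74087 + (+0.00001) = 0.74088
t = 5: p = 0.74088 + (+0.00000) = 0.74088
t = 6: p = 0.74088 + (+0.00000) = 0.74088

0.741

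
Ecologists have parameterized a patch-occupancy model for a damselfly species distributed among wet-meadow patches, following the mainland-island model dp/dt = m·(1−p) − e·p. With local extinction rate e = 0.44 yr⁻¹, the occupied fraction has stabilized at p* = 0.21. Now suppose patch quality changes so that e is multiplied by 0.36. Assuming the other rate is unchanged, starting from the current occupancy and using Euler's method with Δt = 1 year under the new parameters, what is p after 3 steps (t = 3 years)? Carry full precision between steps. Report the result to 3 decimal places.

0.343

Balance m(1−p*) = e·p* gives m = e·p*/(1−p*) = 0.44×0.21000/0.79000 = 0.11696.
Starting from p₀ = 0.21000; update p ← p + (dp/dt)·Δt with the new parameters.
t = 1: p = 0.21000 + (+0.05914) = 0.26914
t = 2: p = 0.26914 + (+0.04285) = 0.31199
t = 3: p = 0.31199 + (+0.03105) = 0.34304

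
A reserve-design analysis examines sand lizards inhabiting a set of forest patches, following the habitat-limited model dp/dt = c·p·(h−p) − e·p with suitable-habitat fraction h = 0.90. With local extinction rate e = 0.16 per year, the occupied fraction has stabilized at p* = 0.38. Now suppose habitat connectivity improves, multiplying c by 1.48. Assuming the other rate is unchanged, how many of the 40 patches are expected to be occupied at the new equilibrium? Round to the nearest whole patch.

Balance c(h−p*) = e gives c = e/(0.9 − 0.38000) = 0.16/0.52000 = 0.30769.
New p* = 0.9 − e/c = 0.9 − 0.16000/0.45538 = 0.54865.
Expected occupied = 40 × 0.54865 = 21.95 ≈ 22.

22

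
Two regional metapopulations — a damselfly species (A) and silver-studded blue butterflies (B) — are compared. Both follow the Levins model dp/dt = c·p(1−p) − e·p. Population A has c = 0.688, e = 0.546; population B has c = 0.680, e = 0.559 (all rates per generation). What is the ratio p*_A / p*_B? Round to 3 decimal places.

1.160

A: p*_A = 1 − 0.546/0.688 = 0.2064.
B: p*_B = 1 − 0.559/0.680 = 0.1779.
p*_A / p*_B = 0.2064/0.1779 = 1.1599.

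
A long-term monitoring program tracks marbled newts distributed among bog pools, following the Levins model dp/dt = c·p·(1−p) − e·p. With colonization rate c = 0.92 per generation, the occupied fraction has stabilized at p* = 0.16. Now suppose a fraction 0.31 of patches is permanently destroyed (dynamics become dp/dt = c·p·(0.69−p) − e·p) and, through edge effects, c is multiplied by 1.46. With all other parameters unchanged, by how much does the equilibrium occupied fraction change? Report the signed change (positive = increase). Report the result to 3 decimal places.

Balance c(1−p*) = e gives e = 0.92×(1 − 0.16000) = 0.77280.
New p* = 0.69 − e/c = 0.69 − 0.77280/1.34320 = 0.11466.
Δp* = 0.11466 − 0.16000 = -0.04534.

-0.045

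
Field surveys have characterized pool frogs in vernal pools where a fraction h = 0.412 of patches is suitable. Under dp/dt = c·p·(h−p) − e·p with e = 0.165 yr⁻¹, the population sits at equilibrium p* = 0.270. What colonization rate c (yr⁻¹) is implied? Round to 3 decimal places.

1.162

At equilibrium c(h−p*) = e, so c = e/(h−p*).
c = 0.165/(0.412 − 0.270) = 0.165/0.1420 = 1.1620.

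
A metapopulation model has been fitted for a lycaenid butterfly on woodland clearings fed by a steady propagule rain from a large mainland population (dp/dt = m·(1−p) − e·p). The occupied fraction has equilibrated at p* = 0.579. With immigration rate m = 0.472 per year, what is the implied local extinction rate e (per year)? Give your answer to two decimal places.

At equilibrium m(1−p*) = e·p*, so e = m(1−p*)/p*.
e = 0.472 × 0.4210 / 0.579 = 0.3432.

0.34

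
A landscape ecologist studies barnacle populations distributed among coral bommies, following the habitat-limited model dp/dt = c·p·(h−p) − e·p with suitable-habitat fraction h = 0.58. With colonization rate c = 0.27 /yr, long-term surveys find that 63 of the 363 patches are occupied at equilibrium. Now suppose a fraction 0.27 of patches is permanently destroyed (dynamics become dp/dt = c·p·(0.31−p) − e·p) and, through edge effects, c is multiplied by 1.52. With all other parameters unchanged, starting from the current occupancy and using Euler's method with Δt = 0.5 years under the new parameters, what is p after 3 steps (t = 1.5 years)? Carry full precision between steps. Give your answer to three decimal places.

Observed p* = 63/363 = 0.17355.
Balance c(h−p*) = e gives e = 0.27×(0.58 − 0.17355) = 0.10974.
Starting from p₀ = 0.17355; update p ← p + (dp/dt)·Δt with the new parameters.
step 1: Δp = -0.00466, p = 0.16889
step 2: Δp = -0.00438, p = 0.16451
step 3: Δp = -0.00412, p = 0.16040

0.160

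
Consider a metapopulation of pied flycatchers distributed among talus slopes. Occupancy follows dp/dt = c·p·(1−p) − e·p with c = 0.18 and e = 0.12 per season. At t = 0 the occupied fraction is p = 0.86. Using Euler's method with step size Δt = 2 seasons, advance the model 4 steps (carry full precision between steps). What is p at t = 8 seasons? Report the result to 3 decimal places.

Update rule: p ← p + [c·p·(1−p) − e·p]·Δt with Δt = 2.
step 1: Δp = -0.16306, p = 0.69694
step 2: Δp = -0.09123, p = 0.60571
step 3: Δp = -0.05939, p = 0.54632
step 4: Δp = -0.04189, p = 0.50443

0.504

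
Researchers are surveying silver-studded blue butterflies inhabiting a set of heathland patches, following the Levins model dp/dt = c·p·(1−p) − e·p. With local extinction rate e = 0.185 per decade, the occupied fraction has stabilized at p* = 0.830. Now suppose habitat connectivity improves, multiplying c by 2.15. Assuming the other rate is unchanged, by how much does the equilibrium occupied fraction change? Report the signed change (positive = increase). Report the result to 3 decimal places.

0.091

Balance c(1−p*) = e gives c = e/(1 − 0.83000) = 0.185/0.17000 = 1.08824.
New p* = 1 − e/c = 1 − 0.18500/2.33972 = 0.92093.
Δp* = 0.92093 − 0.83000 = +0.09093.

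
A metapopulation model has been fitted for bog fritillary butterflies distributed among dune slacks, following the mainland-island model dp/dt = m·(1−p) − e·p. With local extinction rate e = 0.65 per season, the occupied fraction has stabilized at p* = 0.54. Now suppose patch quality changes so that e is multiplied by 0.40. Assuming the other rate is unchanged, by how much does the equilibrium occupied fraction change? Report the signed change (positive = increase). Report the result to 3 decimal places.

0.206

Balance m(1−p*) = e·p* gives m = e·p*/(1−p*) = 0.65×0.54000/0.46000 = 0.76304.
New p* = m/(m+e) = 0.76304/(0.76304+0.26000) = 0.74586.
Δp* = 0.74586 − 0.54000 = +0.20586.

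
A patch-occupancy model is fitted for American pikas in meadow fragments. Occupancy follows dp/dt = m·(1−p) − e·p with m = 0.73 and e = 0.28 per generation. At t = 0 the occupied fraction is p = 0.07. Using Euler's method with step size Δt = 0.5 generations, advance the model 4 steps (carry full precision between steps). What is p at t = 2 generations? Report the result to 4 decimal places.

0.6836

Update rule: p ← p + [m·(1−p) − e·p]·Δt with Δt = 0.5.
p: 0.07000 → 0.39965  (Δp = +0.32965)
p: 0.39965 → 0.56283  (Δp = +0.16318)
p: 0.56283 → 0.64360  (Δp = +0.08077)
p: 0.64360 → 0.68358  (Δp = +0.03998)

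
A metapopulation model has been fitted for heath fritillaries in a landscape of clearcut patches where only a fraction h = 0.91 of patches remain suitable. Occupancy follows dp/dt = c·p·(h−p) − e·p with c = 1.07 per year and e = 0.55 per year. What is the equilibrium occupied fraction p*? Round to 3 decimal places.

Setting dp/dt = 0 and dividing by p* gives c·(h−p*) = e.
So p* = h − e/c = 0.91 − 0.55/1.07 = 0.91 − 0.5140 = 0.3960.

0.396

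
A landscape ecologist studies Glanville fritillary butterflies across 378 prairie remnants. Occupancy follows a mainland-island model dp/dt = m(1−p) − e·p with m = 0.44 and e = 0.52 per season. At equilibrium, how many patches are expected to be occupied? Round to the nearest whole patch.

p* = m/(m+e) = 0.44/0.9600 = 0.4583.
Expected occupied patches = N × p* = 378 × 0.4583 = 173.25 ≈ 173.

173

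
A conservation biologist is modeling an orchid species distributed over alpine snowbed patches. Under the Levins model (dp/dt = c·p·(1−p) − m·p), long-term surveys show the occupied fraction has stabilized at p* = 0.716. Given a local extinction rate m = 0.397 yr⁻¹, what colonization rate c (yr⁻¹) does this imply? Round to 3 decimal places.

1.398

At equilibrium c(1−p*) = m, so c = m/(1−p*).
c = 0.397/(1 − 0.716) = 0.397/0.2840 = 1.3979.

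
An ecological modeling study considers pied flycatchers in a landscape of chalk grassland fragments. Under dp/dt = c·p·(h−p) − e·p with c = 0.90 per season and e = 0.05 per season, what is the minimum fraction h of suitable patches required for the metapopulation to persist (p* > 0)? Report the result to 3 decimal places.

p* = h − e/c is positive only when h > e/c.
h_min = e/c = 0.05/0.90 = 0.0556.

0.056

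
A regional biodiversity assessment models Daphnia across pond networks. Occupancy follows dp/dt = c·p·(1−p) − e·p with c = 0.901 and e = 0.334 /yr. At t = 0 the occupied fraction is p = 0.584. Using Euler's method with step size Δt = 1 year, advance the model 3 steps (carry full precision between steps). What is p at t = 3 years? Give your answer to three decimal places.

0.625

Update rule: p ← p + [c·p·(1−p) − e·p]·Δt with Δt = 1.
step 1: Δp = +0.02384, p = 0.60784
step 2: Δp = +0.01176, p = 0.61959
step 3: Δp = +0.00542, p = 0.62501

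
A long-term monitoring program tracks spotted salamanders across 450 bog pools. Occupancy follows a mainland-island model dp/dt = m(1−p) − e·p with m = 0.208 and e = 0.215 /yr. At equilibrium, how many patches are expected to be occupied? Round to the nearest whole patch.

221

p* = m/(m+e) = 0.208/0.4230 = 0.4917.
Expected occupied patches = N × p* = 450 × 0.4917 = 221.28 ≈ 221.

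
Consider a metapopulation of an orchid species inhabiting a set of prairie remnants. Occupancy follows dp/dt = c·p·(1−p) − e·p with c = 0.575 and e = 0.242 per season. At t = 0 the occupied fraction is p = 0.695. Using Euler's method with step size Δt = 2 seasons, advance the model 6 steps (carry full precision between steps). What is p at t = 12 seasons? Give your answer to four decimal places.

0.5792

Update rule: p ← p + [c·p·(1−p) − e·p]·Δt with Δt = 2.
step 1: Δp = -0.09261, p = 0.60239
step 2: Δp = -0.01611, p = 0.58628
step 3: Δp = -0.00482, p = 0.58146
step 4: Δp = -0.00156, p = 0.57990
step 5: Δp = -0.00051, p = 0.57939
step 6: Δp = -0.00017, p = 0.57922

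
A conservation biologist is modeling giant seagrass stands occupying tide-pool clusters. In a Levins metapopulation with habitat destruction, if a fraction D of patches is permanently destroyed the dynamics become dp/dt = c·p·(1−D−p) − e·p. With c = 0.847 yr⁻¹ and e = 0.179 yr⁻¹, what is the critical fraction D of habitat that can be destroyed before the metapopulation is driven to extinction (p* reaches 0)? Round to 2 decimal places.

0.79

The nontrivial equilibrium is p* = (1−D) − e/c; extinction occurs when this hits zero.
So D_crit = 1 − e/c = 1 − 0.179/0.847 = 1 − 0.2113 = 0.7887.
This equals the undisturbed p*, a classic result of Lande's extension.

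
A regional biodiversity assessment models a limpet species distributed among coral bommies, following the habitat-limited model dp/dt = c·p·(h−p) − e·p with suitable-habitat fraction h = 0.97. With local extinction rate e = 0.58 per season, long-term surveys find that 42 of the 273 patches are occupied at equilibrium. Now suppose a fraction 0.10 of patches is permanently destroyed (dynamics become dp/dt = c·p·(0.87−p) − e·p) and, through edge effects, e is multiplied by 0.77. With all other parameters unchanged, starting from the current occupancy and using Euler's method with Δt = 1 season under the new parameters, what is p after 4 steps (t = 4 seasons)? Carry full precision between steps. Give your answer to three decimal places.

Observed p* = 42/273 = 0.15385.
Balance c(h−p*) = e gives c = e/(0.97 − 0.15385) = 0.58/0.81615 = 0.71065.
Starting from p₀ = 0.15385; update p ← p + (dp/dt)·Δt with the new parameters.
p: 0.15385 → 0.16344  (Δp = +0.00959)
p: 0.16344 → 0.17251  (Δp = +0.00907)
p: 0.17251 → 0.18098  (Δp = +0.00847)
p: 0.18098 → 0.18877  (Δp = +0.00779)

0.189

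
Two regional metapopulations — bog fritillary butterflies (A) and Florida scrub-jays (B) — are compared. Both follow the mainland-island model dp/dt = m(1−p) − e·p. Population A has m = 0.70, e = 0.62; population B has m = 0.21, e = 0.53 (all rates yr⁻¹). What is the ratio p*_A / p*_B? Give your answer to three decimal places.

1.869

A: p*_A = m/(m+e) = 0.70/1.3200 = 0.5303.
B: p*_B = 0.21/0.7400 = 0.2838.
p*_A / p*_B = 0.5303/0.2838 = 1.8687.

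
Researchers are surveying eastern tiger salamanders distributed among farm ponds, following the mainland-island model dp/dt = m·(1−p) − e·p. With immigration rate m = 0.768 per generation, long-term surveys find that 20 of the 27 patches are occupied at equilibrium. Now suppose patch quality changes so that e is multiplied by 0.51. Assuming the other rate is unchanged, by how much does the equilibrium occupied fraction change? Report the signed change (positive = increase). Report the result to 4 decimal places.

0.1078

Observed p* = 20/27 = 0.74074.
Balance m(1−p*) = e·p* gives e = m(1−p*)/p* = 0.768×0.25926/0.74074 = 0.26880.
New p* = m/(m+e) = 0.76800/(0.76800+0.13709) = 0.84853.
Δp* = 0.84853 − 0.74074 = +0.10779.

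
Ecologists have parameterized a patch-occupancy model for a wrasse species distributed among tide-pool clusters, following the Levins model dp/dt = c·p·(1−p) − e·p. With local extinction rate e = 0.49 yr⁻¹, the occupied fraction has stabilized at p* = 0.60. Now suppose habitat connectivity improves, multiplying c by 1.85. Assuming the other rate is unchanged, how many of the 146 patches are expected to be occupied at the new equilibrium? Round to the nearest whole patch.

Balance c(1−p*) = e gives c = e/(1 − 0.60000) = 0.49/0.40000 = 1.22500.
New p* = 1 − e/c = 1 − 0.49000/2.26625 = 0.78378.
Expected occupied = 146 × 0.78378 = 114.43 ≈ 114.

114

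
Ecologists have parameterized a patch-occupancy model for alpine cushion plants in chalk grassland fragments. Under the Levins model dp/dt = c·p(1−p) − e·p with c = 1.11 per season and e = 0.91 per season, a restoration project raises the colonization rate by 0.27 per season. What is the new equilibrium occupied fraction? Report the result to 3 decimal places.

Before: p* = 1 − 0.91/1.11 = 0.1802.
After the change, c = 1.38, e = 0.91, so p* = 1 − 0.91/1.38 = 0.3406.

0.341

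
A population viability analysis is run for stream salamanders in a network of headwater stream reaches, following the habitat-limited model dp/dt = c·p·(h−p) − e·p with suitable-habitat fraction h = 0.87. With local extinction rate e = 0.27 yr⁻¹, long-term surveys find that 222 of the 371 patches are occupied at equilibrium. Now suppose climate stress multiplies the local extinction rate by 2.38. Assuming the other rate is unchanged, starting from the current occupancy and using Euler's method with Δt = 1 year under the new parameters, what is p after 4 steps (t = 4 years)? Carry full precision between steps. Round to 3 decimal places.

Observed p* = 222/371 = 0.59838.
Balance c(h−p*) = e gives c = e/(0.87 − 0.59838) = 0.27/0.27162 = 0.99405.
Starting from p₀ = 0.59838; update p ← p + (dp/dt)·Δt with the new parameters.
step 1: Δp = -0.22296, p = 0.37543
step 2: Δp = -0.05668, p = 0.31875
step 3: Δp = -0.03016, p = 0.28858
step 4: Δp = -0.01866, p = 0.26993

0.270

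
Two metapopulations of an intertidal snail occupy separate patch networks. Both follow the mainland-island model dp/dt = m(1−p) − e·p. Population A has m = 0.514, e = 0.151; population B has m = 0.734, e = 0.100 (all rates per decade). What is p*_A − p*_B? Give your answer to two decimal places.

A: p*_A = m/(m+e) = 0.514/0.6650 = 0.7729.
B: p*_B = 0.734/0.8340 = 0.8801.
p*_A − p*_B = 0.7729 − 0.8801 = -0.1072.

-0.11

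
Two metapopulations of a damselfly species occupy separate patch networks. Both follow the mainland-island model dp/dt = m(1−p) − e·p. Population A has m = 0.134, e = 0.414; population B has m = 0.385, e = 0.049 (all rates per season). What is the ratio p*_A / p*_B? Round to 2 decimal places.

A: p*_A = m/(m+e) = 0.134/0.5480 = 0.2445.
B: p*_B = 0.385/0.4340 = 0.8871.
p*_A / p*_B = 0.2445/0.8871 = 0.2756.

0.28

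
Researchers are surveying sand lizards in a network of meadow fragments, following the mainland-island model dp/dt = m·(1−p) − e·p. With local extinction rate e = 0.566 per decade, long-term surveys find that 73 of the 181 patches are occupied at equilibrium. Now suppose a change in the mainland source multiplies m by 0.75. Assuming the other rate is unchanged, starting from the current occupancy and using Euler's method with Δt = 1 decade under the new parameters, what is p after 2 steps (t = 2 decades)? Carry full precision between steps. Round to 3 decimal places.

0.338

Observed p* = 73/181 = 0.40331.
Balance m(1−p*) = e·p* gives m = e·p*/(1−p*) = 0.566×0.40331/0.59669 = 0.38257.
Starting from p₀ = 0.40331; update p ← p + (dp/dt)·Δt with the new parameters.
t = 1: p = 0.40331 + (-0.05707) = 0.34625
t = 2: p = 0.34625 + (-0.00839) = 0.33785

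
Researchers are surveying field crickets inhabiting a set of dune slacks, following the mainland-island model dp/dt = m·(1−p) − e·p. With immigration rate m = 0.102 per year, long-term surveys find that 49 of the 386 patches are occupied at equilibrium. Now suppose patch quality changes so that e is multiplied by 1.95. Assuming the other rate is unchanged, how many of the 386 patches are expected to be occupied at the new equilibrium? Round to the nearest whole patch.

27

Observed p* = 49/386 = 0.12694.
Balance m(1−p*) = e·p* gives e = m(1−p*)/p* = 0.102×0.87306/0.12694 = 0.70153.
New p* = m/(m+e) = 0.10200/(0.10200+1.36798) = 0.06939.
Expected occupied = 386 × 0.06939 = 26.78 ≈ 27.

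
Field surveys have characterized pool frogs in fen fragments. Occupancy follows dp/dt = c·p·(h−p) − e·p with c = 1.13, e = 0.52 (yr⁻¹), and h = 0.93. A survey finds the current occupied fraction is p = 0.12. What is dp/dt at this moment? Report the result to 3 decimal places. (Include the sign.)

Colonization term: c·p·(h−p) = 1.13×0.12×0.8100 = 0.10984.
Extinction term: e·p = 0.06240.
dp/dt = 0.10984 − 0.06240 = 0.04744.

0.047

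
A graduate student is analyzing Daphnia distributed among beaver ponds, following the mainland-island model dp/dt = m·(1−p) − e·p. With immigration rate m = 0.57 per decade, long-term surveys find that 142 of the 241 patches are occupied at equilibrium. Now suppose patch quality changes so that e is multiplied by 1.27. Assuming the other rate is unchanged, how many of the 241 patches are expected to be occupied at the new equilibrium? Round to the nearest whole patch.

128

Observed p* = 142/241 = 0.58921.
Balance m(1−p*) = e·p* gives e = m(1−p*)/p* = 0.57×0.41079/0.58921 = 0.39740.
New p* = m/(m+e) = 0.57000/(0.57000+0.50470) = 0.53038.
Expected occupied = 241 × 0.53038 = 127.82 ≈ 128.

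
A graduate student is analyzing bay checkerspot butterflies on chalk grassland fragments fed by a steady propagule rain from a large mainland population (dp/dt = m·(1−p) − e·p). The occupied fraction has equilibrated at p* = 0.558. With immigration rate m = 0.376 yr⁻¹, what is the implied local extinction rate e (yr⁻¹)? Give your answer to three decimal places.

At equilibrium m(1−p*) = e·p*, so e = m(1−p*)/p*.
e = 0.376 × 0.4420 / 0.558 = 0.2978.

0.298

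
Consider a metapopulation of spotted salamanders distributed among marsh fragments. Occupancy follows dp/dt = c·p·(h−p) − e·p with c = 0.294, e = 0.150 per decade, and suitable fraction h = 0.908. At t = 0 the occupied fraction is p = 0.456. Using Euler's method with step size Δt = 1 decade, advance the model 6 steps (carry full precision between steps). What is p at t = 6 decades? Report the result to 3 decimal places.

Update rule: p ← p + [c·p·(h−p) − e·p]·Δt with Δt = 1.
t = 1: p = 0.45600 + (-0.00780) = 0.44820
t = 2: p = 0.44820 + (-0.00664) = 0.44156
t = 3: p = 0.44156 + (-0.00568) = 0.43587
t = 4: p = 0.43587 + (-0.00488) = 0.43100
t = 5: p = 0.43100 + (-0.00421) = 0.42679
t = 6: p = 0.42679 + (-0.00364) = 0.42315

0.423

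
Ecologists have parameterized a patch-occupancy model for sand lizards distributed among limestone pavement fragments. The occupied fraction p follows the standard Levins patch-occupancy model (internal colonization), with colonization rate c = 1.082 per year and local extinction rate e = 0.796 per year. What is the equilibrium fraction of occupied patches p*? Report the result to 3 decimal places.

At equilibrium, colonization balances extinction: c·p*·(1−p*) = e·p*.
So p* = 1 − e/c = 1 − 0.796/1.082 = 1 − 0.7357 = 0.2643.

0.264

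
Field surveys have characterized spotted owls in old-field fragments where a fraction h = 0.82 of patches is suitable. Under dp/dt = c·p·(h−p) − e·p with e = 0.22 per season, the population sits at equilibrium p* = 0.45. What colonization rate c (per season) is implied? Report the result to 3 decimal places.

At equilibrium c(h−p*) = e, so c = e/(h−p*).
c = 0.22/(0.82 − 0.45) = 0.22/0.3700 = 0.5946.

0.595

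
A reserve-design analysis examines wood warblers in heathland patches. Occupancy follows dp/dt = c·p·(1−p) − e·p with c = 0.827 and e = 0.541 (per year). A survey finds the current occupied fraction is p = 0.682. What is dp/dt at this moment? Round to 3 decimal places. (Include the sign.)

-0.190

Colonization term: c·p·(1−p) = 0.827×0.682×0.3180 = 0.17936.
Extinction term: e·p = 0.36896.
dp/dt = 0.17936 − 0.36896 = -0.18961.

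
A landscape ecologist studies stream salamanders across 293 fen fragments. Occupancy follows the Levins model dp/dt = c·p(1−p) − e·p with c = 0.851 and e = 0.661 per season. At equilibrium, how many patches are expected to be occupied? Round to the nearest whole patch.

p* = 1 − e/c = 1 − 0.661/0.851 = 0.2233.
Expected occupied patches = N × p* = 293 × 0.2233 = 65.42 ≈ 65.

65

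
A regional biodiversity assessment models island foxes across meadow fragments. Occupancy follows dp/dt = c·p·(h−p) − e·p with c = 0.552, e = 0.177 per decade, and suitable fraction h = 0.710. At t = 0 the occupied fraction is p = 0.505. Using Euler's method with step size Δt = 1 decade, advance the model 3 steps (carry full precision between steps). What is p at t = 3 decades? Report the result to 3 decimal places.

0.436

Update rule: p ← p + [c·p·(h−p) − e·p]·Δt with Δt = 1.
p: 0.50500 → 0.47276  (Δp = -0.03224)
p: 0.47276 → 0.45099  (Δp = -0.02177)
p: 0.45099 → 0.43565  (Δp = -0.01535)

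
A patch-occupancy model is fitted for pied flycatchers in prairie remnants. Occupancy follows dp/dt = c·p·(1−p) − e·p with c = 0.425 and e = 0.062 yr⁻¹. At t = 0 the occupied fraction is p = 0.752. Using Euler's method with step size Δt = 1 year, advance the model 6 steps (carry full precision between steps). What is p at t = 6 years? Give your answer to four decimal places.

Update rule: p ← p + [c·p·(1−p) − e·p]·Δt with Δt = 1.
t = 1: p = 0.75200 + (+0.03264) = 0.78464
t = 2: p = 0.78464 + (+0.02317) = 0.80781
t = 3: p = 0.80781 + (+0.01590) = 0.82371
t = 4: p = 0.82371 + (+0.01065) = 0.83435
t = 5: p = 0.83435 + (+0.00701) = 0.84136
t = 6: p = 0.84136 + (+0.00456) = 0.84592

0.8459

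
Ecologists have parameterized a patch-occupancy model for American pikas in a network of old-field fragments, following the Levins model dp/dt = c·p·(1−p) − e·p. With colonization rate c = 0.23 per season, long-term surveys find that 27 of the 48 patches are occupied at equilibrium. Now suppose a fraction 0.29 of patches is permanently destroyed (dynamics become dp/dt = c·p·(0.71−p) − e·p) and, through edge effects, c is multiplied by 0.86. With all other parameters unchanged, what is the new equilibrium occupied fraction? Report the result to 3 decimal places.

0.201

Observed p* = 27/48 = 0.56250.
Balance c(1−p*) = e gives e = 0.23×(1 − 0.56250) = 0.10063.
New p* = 0.71 − e/c = 0.71 − 0.10063/0.19780 = 0.20125.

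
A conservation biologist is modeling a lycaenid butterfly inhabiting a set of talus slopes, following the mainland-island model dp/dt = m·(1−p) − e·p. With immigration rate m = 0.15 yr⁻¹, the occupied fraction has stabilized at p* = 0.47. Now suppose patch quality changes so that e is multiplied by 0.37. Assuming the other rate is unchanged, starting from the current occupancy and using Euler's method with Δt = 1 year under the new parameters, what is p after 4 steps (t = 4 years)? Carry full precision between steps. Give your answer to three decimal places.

0.615

Balance m(1−p*) = e·p* gives e = m(1−p*)/p* = 0.15×0.53000/0.47000 = 0.16915.
Starting from p₀ = 0.47000; update p ← p + (dp/dt)·Δt with the new parameters.
p: 0.47000 → 0.52009  (Δp = +0.05008)
p: 0.52009 → 0.55952  (Δp = +0.03944)
p: 0.55952 → 0.59058  (Δp = +0.03105)
p: 0.59058 → 0.61503  (Δp = +0.02445)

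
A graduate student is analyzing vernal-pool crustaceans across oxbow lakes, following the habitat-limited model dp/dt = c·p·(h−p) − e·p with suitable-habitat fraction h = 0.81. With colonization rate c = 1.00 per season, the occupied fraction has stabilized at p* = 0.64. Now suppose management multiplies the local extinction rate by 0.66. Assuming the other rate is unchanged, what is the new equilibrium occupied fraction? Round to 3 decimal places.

Balance c(h−p*) = e gives e = 1.00×(0.81 − 0.64000) = 0.17000.
New p* = 0.81 − e/c = 0.81 − 0.11220/1.00000 = 0.69780.

0.698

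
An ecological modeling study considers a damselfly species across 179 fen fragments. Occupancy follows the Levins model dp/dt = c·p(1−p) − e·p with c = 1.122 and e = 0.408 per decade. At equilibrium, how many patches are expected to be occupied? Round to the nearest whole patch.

114

p* = 1 − e/c = 1 − 0.408/1.122 = 0.6364.
Expected occupied patches = N × p* = 179 × 0.6364 = 113.91 ≈ 114.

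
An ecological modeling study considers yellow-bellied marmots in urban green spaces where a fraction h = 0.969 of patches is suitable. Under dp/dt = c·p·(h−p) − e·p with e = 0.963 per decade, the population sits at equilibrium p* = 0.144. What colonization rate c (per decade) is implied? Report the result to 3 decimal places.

1.167

At equilibrium c(h−p*) = e, so c = e/(h−p*).
c = 0.963/(0.969 − 0.144) = 0.963/0.8250 = 1.1673.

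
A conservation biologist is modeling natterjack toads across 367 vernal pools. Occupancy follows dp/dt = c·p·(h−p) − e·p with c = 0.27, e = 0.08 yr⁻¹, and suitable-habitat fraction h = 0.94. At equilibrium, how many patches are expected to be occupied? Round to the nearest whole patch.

236

p* = h − e/c = 0.94 − 0.2963 = 0.6437.
Expected occupied patches = N × p* = 367 × 0.6437 = 236.24 ≈ 236.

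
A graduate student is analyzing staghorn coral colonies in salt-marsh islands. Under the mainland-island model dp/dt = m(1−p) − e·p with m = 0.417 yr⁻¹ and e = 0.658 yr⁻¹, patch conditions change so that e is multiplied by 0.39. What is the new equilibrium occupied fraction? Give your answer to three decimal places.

0.619

Before: p* = 0.417/(0.417+0.658) = 0.3879.
After: m = 0.417, e = 0.25662; p* = 0.417/0.6736 = 0.6190.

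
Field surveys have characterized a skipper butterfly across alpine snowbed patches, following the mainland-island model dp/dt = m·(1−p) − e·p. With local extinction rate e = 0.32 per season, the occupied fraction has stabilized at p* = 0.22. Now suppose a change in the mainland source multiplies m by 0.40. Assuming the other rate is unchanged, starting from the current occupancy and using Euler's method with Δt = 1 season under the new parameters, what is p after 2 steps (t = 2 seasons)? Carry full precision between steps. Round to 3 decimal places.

0.151

Balance m(1−p*) = e·p* gives m = e·p*/(1−p*) = 0.32×0.22000/0.78000 = 0.09026.
Starting from p₀ = 0.22000; update p ← p + (dp/dt)·Δt with the new parameters.
t = 1: p = 0.22000 + (-0.04224) = 0.17776
t = 2: p = 0.17776 + (-0.02720) = 0.15056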